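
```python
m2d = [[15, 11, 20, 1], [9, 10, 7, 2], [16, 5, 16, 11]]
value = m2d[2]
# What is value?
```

m2d has 3 rows. Row 2 is [16, 5, 16, 11].

[16, 5, 16, 11]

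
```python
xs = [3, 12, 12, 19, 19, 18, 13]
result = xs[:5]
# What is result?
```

xs has length 7. The slice xs[:5] selects indices [0, 1, 2, 3, 4] (0->3, 1->12, 2->12, 3->19, 4->19), giving [3, 12, 12, 19, 19].

[3, 12, 12, 19, 19]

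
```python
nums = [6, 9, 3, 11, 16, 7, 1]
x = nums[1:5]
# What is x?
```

nums has length 7. The slice nums[1:5] selects indices [1, 2, 3, 4] (1->9, 2->3, 3->11, 4->16), giving [9, 3, 11, 16].

[9, 3, 11, 16]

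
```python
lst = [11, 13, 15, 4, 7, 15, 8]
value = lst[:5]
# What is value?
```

lst has length 7. The slice lst[:5] selects indices [0, 1, 2, 3, 4] (0->11, 1->13, 2->15, 3->4, 4->7), giving [11, 13, 15, 4, 7].

[11, 13, 15, 4, 7]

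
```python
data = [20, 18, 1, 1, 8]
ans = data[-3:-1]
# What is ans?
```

data has length 5. The slice data[-3:-1] selects indices [2, 3] (2->1, 3->1), giving [1, 1].

[1, 1]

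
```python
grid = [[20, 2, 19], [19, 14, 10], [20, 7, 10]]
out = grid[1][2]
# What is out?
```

grid[1] = [19, 14, 10]. Taking column 2 of that row yields 10.

10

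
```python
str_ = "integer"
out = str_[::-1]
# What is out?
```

str_ has length 7. The slice str_[::-1] selects indices [6, 5, 4, 3, 2, 1, 0] (6->'r', 5->'e', 4->'g', 3->'e', 2->'t', 1->'n', 0->'i'), giving 'regetni'.

'regetni'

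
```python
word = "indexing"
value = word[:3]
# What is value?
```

word has length 8. The slice word[:3] selects indices [0, 1, 2] (0->'i', 1->'n', 2->'d'), giving 'ind'.

'ind'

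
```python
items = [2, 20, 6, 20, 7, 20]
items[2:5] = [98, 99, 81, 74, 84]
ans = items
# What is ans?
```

items starts as [2, 20, 6, 20, 7, 20] (length 6). The slice items[2:5] covers indices [2, 3, 4] with values [6, 20, 7]. Replacing that slice with [98, 99, 81, 74, 84] (different length) produces [2, 20, 98, 99, 81, 74, 84, 20].

[2, 20, 98, 99, 81, 74, 84, 20]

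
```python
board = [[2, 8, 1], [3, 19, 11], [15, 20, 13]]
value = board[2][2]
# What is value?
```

board[2] = [15, 20, 13]. Taking column 2 of that row yields 13.

13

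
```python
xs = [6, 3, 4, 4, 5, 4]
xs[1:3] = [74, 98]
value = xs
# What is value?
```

xs starts as [6, 3, 4, 4, 5, 4] (length 6). The slice xs[1:3] covers indices [1, 2] with values [3, 4]. Replacing that slice with [74, 98] (same length) produces [6, 74, 98, 4, 5, 4].

[6, 74, 98, 4, 5, 4]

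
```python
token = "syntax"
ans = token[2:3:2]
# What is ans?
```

token has length 6. The slice token[2:3:2] selects indices [2] (2->'n'), giving 'n'.

'n'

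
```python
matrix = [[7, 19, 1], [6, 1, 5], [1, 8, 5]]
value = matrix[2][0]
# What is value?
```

matrix[2] = [1, 8, 5]. Taking column 0 of that row yields 1.

1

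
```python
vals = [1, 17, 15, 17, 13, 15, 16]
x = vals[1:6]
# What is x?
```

vals has length 7. The slice vals[1:6] selects indices [1, 2, 3, 4, 5] (1->17, 2->15, 3->17, 4->13, 5->15), giving [17, 15, 17, 13, 15].

[17, 15, 17, 13, 15]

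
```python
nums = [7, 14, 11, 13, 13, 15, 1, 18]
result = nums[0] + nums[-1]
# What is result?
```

nums has length 8. nums[0] = 7.
nums has length 8. Negative index -1 maps to positive index 8 + (-1) = 7. nums[7] = 18.
Sum: 7 + 18 = 25.

25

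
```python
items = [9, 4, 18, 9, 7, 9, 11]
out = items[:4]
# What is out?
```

items has length 7. The slice items[:4] selects indices [0, 1, 2, 3] (0->9, 1->4, 2->18, 3->9), giving [9, 4, 18, 9].

[9, 4, 18, 9]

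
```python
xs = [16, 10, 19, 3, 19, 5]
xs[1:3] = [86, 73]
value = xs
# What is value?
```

xs starts as [16, 10, 19, 3, 19, 5] (length 6). The slice xs[1:3] covers indices [1, 2] with values [10, 19]. Replacing that slice with [86, 73] (same length) produces [16, 86, 73, 3, 19, 5].

[16, 86, 73, 3, 19, 5]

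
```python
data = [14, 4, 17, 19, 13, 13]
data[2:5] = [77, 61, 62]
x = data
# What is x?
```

data starts as [14, 4, 17, 19, 13, 13] (length 6). The slice data[2:5] covers indices [2, 3, 4] with values [17, 19, 13]. Replacing that slice with [77, 61, 62] (same length) produces [14, 4, 77, 61, 62, 13].

[14, 4, 77, 61, 62, 13]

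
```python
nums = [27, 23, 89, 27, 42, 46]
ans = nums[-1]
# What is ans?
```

nums has length 6. Negative index -1 maps to positive index 6 + (-1) = 5. nums[5] = 46.

46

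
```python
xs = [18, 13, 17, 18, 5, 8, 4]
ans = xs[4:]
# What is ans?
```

xs has length 7. The slice xs[4:] selects indices [4, 5, 6] (4->5, 5->8, 6->4), giving [5, 8, 4].

[5, 8, 4]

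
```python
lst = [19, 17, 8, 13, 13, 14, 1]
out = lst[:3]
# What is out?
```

lst has length 7. The slice lst[:3] selects indices [0, 1, 2] (0->19, 1->17, 2->8), giving [19, 17, 8].

[19, 17, 8]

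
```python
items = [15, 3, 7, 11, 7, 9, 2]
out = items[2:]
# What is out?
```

items has length 7. The slice items[2:] selects indices [2, 3, 4, 5, 6] (2->7, 3->11, 4->7, 5->9, 6->2), giving [7, 11, 7, 9, 2].

[7, 11, 7, 9, 2]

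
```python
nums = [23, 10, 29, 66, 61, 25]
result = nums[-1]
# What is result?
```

nums has length 6. Negative index -1 maps to positive index 6 + (-1) = 5. nums[5] = 25.

25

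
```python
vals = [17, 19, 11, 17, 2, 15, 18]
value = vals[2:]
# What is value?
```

vals has length 7. The slice vals[2:] selects indices [2, 3, 4, 5, 6] (2->11, 3->17, 4->2, 5->15, 6->18), giving [11, 17, 2, 15, 18].

[11, 17, 2, 15, 18]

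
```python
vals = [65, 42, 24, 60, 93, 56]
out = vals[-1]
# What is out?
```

vals has length 6. Negative index -1 maps to positive index 6 + (-1) = 5. vals[5] = 56.

56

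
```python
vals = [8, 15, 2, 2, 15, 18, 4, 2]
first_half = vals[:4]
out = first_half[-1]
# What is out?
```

vals has length 8. The slice vals[:4] selects indices [0, 1, 2, 3] (0->8, 1->15, 2->2, 3->2), giving [8, 15, 2, 2]. So first_half = [8, 15, 2, 2]. Then first_half[-1] = 2.

2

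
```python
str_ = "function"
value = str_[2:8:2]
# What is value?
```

str_ has length 8. The slice str_[2:8:2] selects indices [2, 4, 6] (2->'n', 4->'t', 6->'o'), giving 'nto'.

'nto'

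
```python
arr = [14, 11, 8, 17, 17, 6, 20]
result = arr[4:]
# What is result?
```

arr has length 7. The slice arr[4:] selects indices [4, 5, 6] (4->17, 5->6, 6->20), giving [17, 6, 20].

[17, 6, 20]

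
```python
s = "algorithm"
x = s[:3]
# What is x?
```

s has length 9. The slice s[:3] selects indices [0, 1, 2] (0->'a', 1->'l', 2->'g'), giving 'alg'.

'alg'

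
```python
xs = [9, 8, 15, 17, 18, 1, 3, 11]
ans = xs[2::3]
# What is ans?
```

xs has length 8. The slice xs[2::3] selects indices [2, 5] (2->15, 5->1), giving [15, 1].

[15, 1]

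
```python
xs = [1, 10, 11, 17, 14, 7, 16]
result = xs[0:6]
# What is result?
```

xs has length 7. The slice xs[0:6] selects indices [0, 1, 2, 3, 4, 5] (0->1, 1->10, 2->11, 3->17, 4->14, 5->7), giving [1, 10, 11, 17, 14, 7].

[1, 10, 11, 17, 14, 7]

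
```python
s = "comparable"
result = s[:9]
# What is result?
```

s has length 10. The slice s[:9] selects indices [0, 1, 2, 3, 4, 5, 6, 7, 8] (0->'c', 1->'o', 2->'m', 3->'p', 4->'a', 5->'r', 6->'a', 7->'b', 8->'l'), giving 'comparabl'.

'comparabl'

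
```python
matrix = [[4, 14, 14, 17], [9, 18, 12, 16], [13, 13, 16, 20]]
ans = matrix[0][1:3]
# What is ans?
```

matrix[0] = [4, 14, 14, 17]. matrix[0] has length 4. The slice matrix[0][1:3] selects indices [1, 2] (1->14, 2->14), giving [14, 14].

[14, 14]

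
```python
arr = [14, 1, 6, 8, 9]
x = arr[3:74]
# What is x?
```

arr has length 5. The slice arr[3:74] selects indices [3, 4] (3->8, 4->9), giving [8, 9].

[8, 9]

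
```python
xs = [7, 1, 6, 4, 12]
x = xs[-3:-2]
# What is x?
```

xs has length 5. The slice xs[-3:-2] selects indices [2] (2->6), giving [6].

[6]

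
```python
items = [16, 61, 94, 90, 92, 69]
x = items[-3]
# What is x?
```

items has length 6. Negative index -3 maps to positive index 6 + (-3) = 3. items[3] = 90.

90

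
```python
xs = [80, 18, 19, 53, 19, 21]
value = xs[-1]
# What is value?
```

xs has length 6. Negative index -1 maps to positive index 6 + (-1) = 5. xs[5] = 21.

21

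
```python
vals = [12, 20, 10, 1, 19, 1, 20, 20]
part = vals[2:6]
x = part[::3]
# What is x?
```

vals has length 8. The slice vals[2:6] selects indices [2, 3, 4, 5] (2->10, 3->1, 4->19, 5->1), giving [10, 1, 19, 1]. So part = [10, 1, 19, 1]. part has length 4. The slice part[::3] selects indices [0, 3] (0->10, 3->1), giving [10, 1].

[10, 1]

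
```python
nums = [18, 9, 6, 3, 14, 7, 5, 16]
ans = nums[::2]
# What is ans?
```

nums has length 8. The slice nums[::2] selects indices [0, 2, 4, 6] (0->18, 2->6, 4->14, 6->5), giving [18, 6, 14, 5].

[18, 6, 14, 5]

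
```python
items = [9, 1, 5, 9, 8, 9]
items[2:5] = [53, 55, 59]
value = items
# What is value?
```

items starts as [9, 1, 5, 9, 8, 9] (length 6). The slice items[2:5] covers indices [2, 3, 4] with values [5, 9, 8]. Replacing that slice with [53, 55, 59] (same length) produces [9, 1, 53, 55, 59, 9].

[9, 1, 53, 55, 59, 9]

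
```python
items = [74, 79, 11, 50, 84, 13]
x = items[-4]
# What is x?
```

items has length 6. Negative index -4 maps to positive index 6 + (-4) = 2. items[2] = 11.

11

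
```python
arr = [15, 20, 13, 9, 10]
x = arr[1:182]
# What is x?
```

arr has length 5. The slice arr[1:182] selects indices [1, 2, 3, 4] (1->20, 2->13, 3->9, 4->10), giving [20, 13, 9, 10].

[20, 13, 9, 10]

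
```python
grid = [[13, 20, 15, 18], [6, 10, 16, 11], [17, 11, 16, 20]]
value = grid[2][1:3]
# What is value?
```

grid[2] = [17, 11, 16, 20]. grid[2] has length 4. The slice grid[2][1:3] selects indices [1, 2] (1->11, 2->16), giving [11, 16].

[11, 16]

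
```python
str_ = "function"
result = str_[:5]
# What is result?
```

str_ has length 8. The slice str_[:5] selects indices [0, 1, 2, 3, 4] (0->'f', 1->'u', 2->'n', 3->'c', 4->'t'), giving 'funct'.

'funct'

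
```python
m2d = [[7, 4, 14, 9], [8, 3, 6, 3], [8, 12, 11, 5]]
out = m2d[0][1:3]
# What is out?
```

m2d[0] = [7, 4, 14, 9]. m2d[0] has length 4. The slice m2d[0][1:3] selects indices [1, 2] (1->4, 2->14), giving [4, 14].

[4, 14]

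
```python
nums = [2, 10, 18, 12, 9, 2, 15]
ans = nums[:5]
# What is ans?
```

nums has length 7. The slice nums[:5] selects indices [0, 1, 2, 3, 4] (0->2, 1->10, 2->18, 3->12, 4->9), giving [2, 10, 18, 12, 9].

[2, 10, 18, 12, 9]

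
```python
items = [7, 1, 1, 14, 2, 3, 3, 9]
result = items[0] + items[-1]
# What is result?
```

items has length 8. items[0] = 7.
items has length 8. Negative index -1 maps to positive index 8 + (-1) = 7. items[7] = 9.
Sum: 7 + 9 = 16.

16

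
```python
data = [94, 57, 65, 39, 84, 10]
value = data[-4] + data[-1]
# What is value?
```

data has length 6. Negative index -4 maps to positive index 6 + (-4) = 2. data[2] = 65.
data has length 6. Negative index -1 maps to positive index 6 + (-1) = 5. data[5] = 10.
Sum: 65 + 10 = 75.

75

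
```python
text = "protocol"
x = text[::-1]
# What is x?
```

text has length 8. The slice text[::-1] selects indices [7, 6, 5, 4, 3, 2, 1, 0] (7->'l', 6->'o', 5->'c', 4->'o', 3->'t', 2->'o', 1->'r', 0->'p'), giving 'locotorp'.

'locotorp'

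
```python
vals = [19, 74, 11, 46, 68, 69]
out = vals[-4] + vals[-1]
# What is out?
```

vals has length 6. Negative index -4 maps to positive index 6 + (-4) = 2. vals[2] = 11.
vals has length 6. Negative index -1 maps to positive index 6 + (-1) = 5. vals[5] = 69.
Sum: 11 + 69 = 80.

80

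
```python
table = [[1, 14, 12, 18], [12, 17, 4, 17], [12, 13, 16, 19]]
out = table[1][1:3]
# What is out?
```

table[1] = [12, 17, 4, 17]. table[1] has length 4. The slice table[1][1:3] selects indices [1, 2] (1->17, 2->4), giving [17, 4].

[17, 4]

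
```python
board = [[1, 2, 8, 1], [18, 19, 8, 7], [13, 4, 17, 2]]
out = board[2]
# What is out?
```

board has 3 rows. Row 2 is [13, 4, 17, 2].

[13, 4, 17, 2]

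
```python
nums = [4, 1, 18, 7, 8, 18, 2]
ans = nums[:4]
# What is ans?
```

nums has length 7. The slice nums[:4] selects indices [0, 1, 2, 3] (0->4, 1->1, 2->18, 3->7), giving [4, 1, 18, 7].

[4, 1, 18, 7]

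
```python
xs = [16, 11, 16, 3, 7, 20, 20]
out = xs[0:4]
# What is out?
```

xs has length 7. The slice xs[0:4] selects indices [0, 1, 2, 3] (0->16, 1->11, 2->16, 3->3), giving [16, 11, 16, 3].

[16, 11, 16, 3]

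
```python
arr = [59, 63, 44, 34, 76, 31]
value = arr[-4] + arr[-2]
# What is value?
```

arr has length 6. Negative index -4 maps to positive index 6 + (-4) = 2. arr[2] = 44.
arr has length 6. Negative index -2 maps to positive index 6 + (-2) = 4. arr[4] = 76.
Sum: 44 + 76 = 120.

120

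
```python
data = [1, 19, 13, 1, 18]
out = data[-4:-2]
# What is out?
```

data has length 5. The slice data[-4:-2] selects indices [1, 2] (1->19, 2->13), giving [19, 13].

[19, 13]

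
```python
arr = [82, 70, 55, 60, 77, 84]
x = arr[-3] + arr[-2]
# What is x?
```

arr has length 6. Negative index -3 maps to positive index 6 + (-3) = 3. arr[3] = 60.
arr has length 6. Negative index -2 maps to positive index 6 + (-2) = 4. arr[4] = 77.
Sum: 60 + 77 = 137.

137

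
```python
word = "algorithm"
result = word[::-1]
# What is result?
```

word has length 9. The slice word[::-1] selects indices [8, 7, 6, 5, 4, 3, 2, 1, 0] (8->'m', 7->'h', 6->'t', 5->'i', 4->'r', 3->'o', 2->'g', 1->'l', 0->'a'), giving 'mhtirogla'.

'mhtirogla'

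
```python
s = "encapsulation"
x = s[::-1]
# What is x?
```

s has length 13. The slice s[::-1] selects indices [12, 11, 10, 9, 8, 7, 6, 5, 4, 3, 2, 1, 0] (12->'n', 11->'o', 10->'i', 9->'t', 8->'a', 7->'l', 6->'u', 5->'s', 4->'p', 3->'a', 2->'c', 1->'n', 0->'e'), giving 'noitaluspacne'.

'noitaluspacne'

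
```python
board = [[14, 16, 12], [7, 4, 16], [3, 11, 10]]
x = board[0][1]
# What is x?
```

board[0] = [14, 16, 12]. Taking column 1 of that row yields 16.

16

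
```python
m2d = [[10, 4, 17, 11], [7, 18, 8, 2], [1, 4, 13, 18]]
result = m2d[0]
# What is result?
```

m2d has 3 rows. Row 0 is [10, 4, 17, 11].

[10, 4, 17, 11]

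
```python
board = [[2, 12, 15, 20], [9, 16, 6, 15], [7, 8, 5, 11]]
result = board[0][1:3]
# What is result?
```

board[0] = [2, 12, 15, 20]. board[0] has length 4. The slice board[0][1:3] selects indices [1, 2] (1->12, 2->15), giving [12, 15].

[12, 15]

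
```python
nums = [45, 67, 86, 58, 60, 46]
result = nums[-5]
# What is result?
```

nums has length 6. Negative index -5 maps to positive index 6 + (-5) = 1. nums[1] = 67.

67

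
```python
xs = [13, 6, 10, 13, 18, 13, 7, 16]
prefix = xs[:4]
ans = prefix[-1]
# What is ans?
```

xs has length 8. The slice xs[:4] selects indices [0, 1, 2, 3] (0->13, 1->6, 2->10, 3->13), giving [13, 6, 10, 13]. So prefix = [13, 6, 10, 13]. Then prefix[-1] = 13.

13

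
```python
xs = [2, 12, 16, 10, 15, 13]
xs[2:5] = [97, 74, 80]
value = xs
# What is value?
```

xs starts as [2, 12, 16, 10, 15, 13] (length 6). The slice xs[2:5] covers indices [2, 3, 4] with values [16, 10, 15]. Replacing that slice with [97, 74, 80] (same length) produces [2, 12, 97, 74, 80, 13].

[2, 12, 97, 74, 80, 13]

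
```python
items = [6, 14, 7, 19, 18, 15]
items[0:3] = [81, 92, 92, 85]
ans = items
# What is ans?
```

items starts as [6, 14, 7, 19, 18, 15] (length 6). The slice items[0:3] covers indices [0, 1, 2] with values [6, 14, 7]. Replacing that slice with [81, 92, 92, 85] (different length) produces [81, 92, 92, 85, 19, 18, 15].

[81, 92, 92, 85, 19, 18, 15]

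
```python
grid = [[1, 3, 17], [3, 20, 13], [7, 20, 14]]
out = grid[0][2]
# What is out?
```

grid[0] = [1, 3, 17]. Taking column 2 of that row yields 17.

17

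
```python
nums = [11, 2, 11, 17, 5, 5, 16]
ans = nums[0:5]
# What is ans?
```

nums has length 7. The slice nums[0:5] selects indices [0, 1, 2, 3, 4] (0->11, 1->2, 2->11, 3->17, 4->5), giving [11, 2, 11, 17, 5].

[11, 2, 11, 17, 5]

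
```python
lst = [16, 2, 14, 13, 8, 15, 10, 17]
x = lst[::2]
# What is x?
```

lst has length 8. The slice lst[::2] selects indices [0, 2, 4, 6] (0->16, 2->14, 4->8, 6->10), giving [16, 14, 8, 10].

[16, 14, 8, 10]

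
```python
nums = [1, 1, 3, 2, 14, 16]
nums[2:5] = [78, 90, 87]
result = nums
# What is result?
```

nums starts as [1, 1, 3, 2, 14, 16] (length 6). The slice nums[2:5] covers indices [2, 3, 4] with values [3, 2, 14]. Replacing that slice with [78, 90, 87] (same length) produces [1, 1, 78, 90, 87, 16].

[1, 1, 78, 90, 87, 16]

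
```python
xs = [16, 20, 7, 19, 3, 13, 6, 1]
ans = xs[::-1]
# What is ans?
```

xs has length 8. The slice xs[::-1] selects indices [7, 6, 5, 4, 3, 2, 1, 0] (7->1, 6->6, 5->13, 4->3, 3->19, 2->7, 1->20, 0->16), giving [1, 6, 13, 3, 19, 7, 20, 16].

[1, 6, 13, 3, 19, 7, 20, 16]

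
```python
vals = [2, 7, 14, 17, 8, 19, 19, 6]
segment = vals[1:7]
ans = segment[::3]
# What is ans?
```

vals has length 8. The slice vals[1:7] selects indices [1, 2, 3, 4, 5, 6] (1->7, 2->14, 3->17, 4->8, 5->19, 6->19), giving [7, 14, 17, 8, 19, 19]. So segment = [7, 14, 17, 8, 19, 19]. segment has length 6. The slice segment[::3] selects indices [0, 3] (0->7, 3->8), giving [7, 8].

[7, 8]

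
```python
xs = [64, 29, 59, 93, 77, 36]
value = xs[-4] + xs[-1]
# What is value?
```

xs has length 6. Negative index -4 maps to positive index 6 + (-4) = 2. xs[2] = 59.
xs has length 6. Negative index -1 maps to positive index 6 + (-1) = 5. xs[5] = 36.
Sum: 59 + 36 = 95.

95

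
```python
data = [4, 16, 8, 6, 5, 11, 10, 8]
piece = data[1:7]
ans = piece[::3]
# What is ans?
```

data has length 8. The slice data[1:7] selects indices [1, 2, 3, 4, 5, 6] (1->16, 2->8, 3->6, 4->5, 5->11, 6->10), giving [16, 8, 6, 5, 11, 10]. So piece = [16, 8, 6, 5, 11, 10]. piece has length 6. The slice piece[::3] selects indices [0, 3] (0->16, 3->5), giving [16, 5].

[16, 5]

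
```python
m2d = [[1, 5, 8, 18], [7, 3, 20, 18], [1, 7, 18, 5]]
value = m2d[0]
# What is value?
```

m2d has 3 rows. Row 0 is [1, 5, 8, 18].

[1, 5, 8, 18]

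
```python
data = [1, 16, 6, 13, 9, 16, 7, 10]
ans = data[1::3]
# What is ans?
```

data has length 8. The slice data[1::3] selects indices [1, 4, 7] (1->16, 4->9, 7->10), giving [16, 9, 10].

[16, 9, 10]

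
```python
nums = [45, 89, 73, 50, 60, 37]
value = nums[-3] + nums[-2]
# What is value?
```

nums has length 6. Negative index -3 maps to positive index 6 + (-3) = 3. nums[3] = 50.
nums has length 6. Negative index -2 maps to positive index 6 + (-2) = 4. nums[4] = 60.
Sum: 50 + 60 = 110.

110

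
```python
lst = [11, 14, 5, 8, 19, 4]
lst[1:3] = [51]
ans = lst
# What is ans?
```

lst starts as [11, 14, 5, 8, 19, 4] (length 6). The slice lst[1:3] covers indices [1, 2] with values [14, 5]. Replacing that slice with [51] (different length) produces [11, 51, 8, 19, 4].

[11, 51, 8, 19, 4]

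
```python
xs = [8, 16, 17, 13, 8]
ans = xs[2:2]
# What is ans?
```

xs has length 5. The slice xs[2:2] resolves to an empty index range, so the result is [].

[]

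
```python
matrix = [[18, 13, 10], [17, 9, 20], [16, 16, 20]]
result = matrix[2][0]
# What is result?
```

matrix[2] = [16, 16, 20]. Taking column 0 of that row yields 16.

16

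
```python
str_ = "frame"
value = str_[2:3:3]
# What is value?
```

str_ has length 5. The slice str_[2:3:3] selects indices [2] (2->'a'), giving 'a'.

'a'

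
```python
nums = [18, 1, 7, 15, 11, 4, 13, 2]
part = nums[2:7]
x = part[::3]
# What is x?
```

nums has length 8. The slice nums[2:7] selects indices [2, 3, 4, 5, 6] (2->7, 3->15, 4->11, 5->4, 6->13), giving [7, 15, 11, 4, 13]. So part = [7, 15, 11, 4, 13]. part has length 5. The slice part[::3] selects indices [0, 3] (0->7, 3->4), giving [7, 4].

[7, 4]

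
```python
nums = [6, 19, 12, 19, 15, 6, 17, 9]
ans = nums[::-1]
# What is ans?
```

nums has length 8. The slice nums[::-1] selects indices [7, 6, 5, 4, 3, 2, 1, 0] (7->9, 6->17, 5->6, 4->15, 3->19, 2->12, 1->19, 0->6), giving [9, 17, 6, 15, 19, 12, 19, 6].

[9, 17, 6, 15, 19, 12, 19, 6]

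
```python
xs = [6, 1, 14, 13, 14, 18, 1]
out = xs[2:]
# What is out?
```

xs has length 7. The slice xs[2:] selects indices [2, 3, 4, 5, 6] (2->14, 3->13, 4->14, 5->18, 6->1), giving [14, 13, 14, 18, 1].

[14, 13, 14, 18, 1]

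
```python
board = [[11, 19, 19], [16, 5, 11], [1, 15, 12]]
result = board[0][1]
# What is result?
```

board[0] = [11, 19, 19]. Taking column 1 of that row yields 19.

19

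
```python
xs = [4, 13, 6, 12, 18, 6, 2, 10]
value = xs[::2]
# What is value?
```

xs has length 8. The slice xs[::2] selects indices [0, 2, 4, 6] (0->4, 2->6, 4->18, 6->2), giving [4, 6, 18, 2].

[4, 6, 18, 2]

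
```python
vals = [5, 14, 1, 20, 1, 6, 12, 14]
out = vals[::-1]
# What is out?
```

vals has length 8. The slice vals[::-1] selects indices [7, 6, 5, 4, 3, 2, 1, 0] (7->14, 6->12, 5->6, 4->1, 3->20, 2->1, 1->14, 0->5), giving [14, 12, 6, 1, 20, 1, 14, 5].

[14, 12, 6, 1, 20, 1, 14, 5]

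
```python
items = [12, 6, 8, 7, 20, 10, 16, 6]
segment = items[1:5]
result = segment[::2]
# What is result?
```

items has length 8. The slice items[1:5] selects indices [1, 2, 3, 4] (1->6, 2->8, 3->7, 4->20), giving [6, 8, 7, 20]. So segment = [6, 8, 7, 20]. segment has length 4. The slice segment[::2] selects indices [0, 2] (0->6, 2->7), giving [6, 7].

[6, 7]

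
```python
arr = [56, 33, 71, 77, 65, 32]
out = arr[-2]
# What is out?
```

arr has length 6. Negative index -2 maps to positive index 6 + (-2) = 4. arr[4] = 65.

65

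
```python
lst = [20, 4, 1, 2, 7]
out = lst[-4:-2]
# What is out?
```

lst has length 5. The slice lst[-4:-2] selects indices [1, 2] (1->4, 2->1), giving [4, 1].

[4, 1]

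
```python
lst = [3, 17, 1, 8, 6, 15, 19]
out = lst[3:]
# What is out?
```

lst has length 7. The slice lst[3:] selects indices [3, 4, 5, 6] (3->8, 4->6, 5->15, 6->19), giving [8, 6, 15, 19].

[8, 6, 15, 19]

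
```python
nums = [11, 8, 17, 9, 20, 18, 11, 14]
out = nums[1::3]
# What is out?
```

nums has length 8. The slice nums[1::3] selects indices [1, 4, 7] (1->8, 4->20, 7->14), giving [8, 20, 14].

[8, 20, 14]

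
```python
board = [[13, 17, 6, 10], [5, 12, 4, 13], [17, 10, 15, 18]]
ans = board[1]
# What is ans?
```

board has 3 rows. Row 1 is [5, 12, 4, 13].

[5, 12, 4, 13]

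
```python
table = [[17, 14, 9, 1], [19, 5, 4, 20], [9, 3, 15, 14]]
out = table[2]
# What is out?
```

table has 3 rows. Row 2 is [9, 3, 15, 14].

[9, 3, 15, 14]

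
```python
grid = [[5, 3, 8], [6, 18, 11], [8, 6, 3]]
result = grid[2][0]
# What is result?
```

grid[2] = [8, 6, 3]. Taking column 0 of that row yields 8.

8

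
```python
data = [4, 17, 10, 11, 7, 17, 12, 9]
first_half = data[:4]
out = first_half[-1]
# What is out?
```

data has length 8. The slice data[:4] selects indices [0, 1, 2, 3] (0->4, 1->17, 2->10, 3->11), giving [4, 17, 10, 11]. So first_half = [4, 17, 10, 11]. Then first_half[-1] = 11.

11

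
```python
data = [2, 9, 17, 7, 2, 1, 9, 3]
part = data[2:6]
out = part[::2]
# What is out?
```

data has length 8. The slice data[2:6] selects indices [2, 3, 4, 5] (2->17, 3->7, 4->2, 5->1), giving [17, 7, 2, 1]. So part = [17, 7, 2, 1]. part has length 4. The slice part[::2] selects indices [0, 2] (0->17, 2->2), giving [17, 2].

[17, 2]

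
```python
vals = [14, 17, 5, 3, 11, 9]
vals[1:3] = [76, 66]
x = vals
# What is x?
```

vals starts as [14, 17, 5, 3, 11, 9] (length 6). The slice vals[1:3] covers indices [1, 2] with values [17, 5]. Replacing that slice with [76, 66] (same length) produces [14, 76, 66, 3, 11, 9].

[14, 76, 66, 3, 11, 9]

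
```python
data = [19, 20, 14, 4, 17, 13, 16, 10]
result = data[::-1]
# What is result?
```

data has length 8. The slice data[::-1] selects indices [7, 6, 5, 4, 3, 2, 1, 0] (7->10, 6->16, 5->13, 4->17, 3->4, 2->14, 1->20, 0->19), giving [10, 16, 13, 17, 4, 14, 20, 19].

[10, 16, 13, 17, 4, 14, 20, 19]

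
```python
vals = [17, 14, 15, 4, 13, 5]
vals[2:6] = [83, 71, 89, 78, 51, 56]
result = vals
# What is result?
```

vals starts as [17, 14, 15, 4, 13, 5] (length 6). The slice vals[2:6] covers indices [2, 3, 4, 5] with values [15, 4, 13, 5]. Replacing that slice with [83, 71, 89, 78, 51, 56] (different length) produces [17, 14, 83, 71, 89, 78, 51, 56].

[17, 14, 83, 71, 89, 78, 51, 56]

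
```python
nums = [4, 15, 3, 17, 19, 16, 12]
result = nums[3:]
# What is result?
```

nums has length 7. The slice nums[3:] selects indices [3, 4, 5, 6] (3->17, 4->19, 5->16, 6->12), giving [17, 19, 16, 12].

[17, 19, 16, 12]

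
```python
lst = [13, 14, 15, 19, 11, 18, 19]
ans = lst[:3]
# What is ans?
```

lst has length 7. The slice lst[:3] selects indices [0, 1, 2] (0->13, 1->14, 2->15), giving [13, 14, 15].

[13, 14, 15]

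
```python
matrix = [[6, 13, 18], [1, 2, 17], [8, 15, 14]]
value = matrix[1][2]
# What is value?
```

matrix[1] = [1, 2, 17]. Taking column 2 of that row yields 17.

17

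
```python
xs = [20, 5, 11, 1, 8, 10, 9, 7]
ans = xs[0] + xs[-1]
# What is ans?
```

xs has length 8. xs[0] = 20.
xs has length 8. Negative index -1 maps to positive index 8 + (-1) = 7. xs[7] = 7.
Sum: 20 + 7 = 27.

27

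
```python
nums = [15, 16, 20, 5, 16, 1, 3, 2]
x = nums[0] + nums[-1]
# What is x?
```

nums has length 8. nums[0] = 15.
nums has length 8. Negative index -1 maps to positive index 8 + (-1) = 7. nums[7] = 2.
Sum: 15 + 2 = 17.

17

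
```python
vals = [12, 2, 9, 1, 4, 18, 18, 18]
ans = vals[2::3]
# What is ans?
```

vals has length 8. The slice vals[2::3] selects indices [2, 5] (2->9, 5->18), giving [9, 18].

[9, 18]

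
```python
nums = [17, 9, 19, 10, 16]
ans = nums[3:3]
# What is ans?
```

nums has length 5. The slice nums[3:3] resolves to an empty index range, so the result is [].

[]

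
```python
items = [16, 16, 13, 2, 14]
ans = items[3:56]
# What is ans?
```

items has length 5. The slice items[3:56] selects indices [3, 4] (3->2, 4->14), giving [2, 14].

[2, 14]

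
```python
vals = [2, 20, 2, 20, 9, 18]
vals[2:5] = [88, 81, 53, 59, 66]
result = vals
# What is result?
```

vals starts as [2, 20, 2, 20, 9, 18] (length 6). The slice vals[2:5] covers indices [2, 3, 4] with values [2, 20, 9]. Replacing that slice with [88, 81, 53, 59, 66] (different length) produces [2, 20, 88, 81, 53, 59, 66, 18].

[2, 20, 88, 81, 53, 59, 66, 18]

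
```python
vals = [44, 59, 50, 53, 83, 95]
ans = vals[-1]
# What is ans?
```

vals has length 6. Negative index -1 maps to positive index 6 + (-1) = 5. vals[5] = 95.

95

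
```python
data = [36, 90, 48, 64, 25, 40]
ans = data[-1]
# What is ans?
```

data has length 6. Negative index -1 maps to positive index 6 + (-1) = 5. data[5] = 40.

40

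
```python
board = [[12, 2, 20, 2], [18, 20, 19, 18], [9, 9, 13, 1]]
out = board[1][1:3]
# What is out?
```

board[1] = [18, 20, 19, 18]. board[1] has length 4. The slice board[1][1:3] selects indices [1, 2] (1->20, 2->19), giving [20, 19].

[20, 19]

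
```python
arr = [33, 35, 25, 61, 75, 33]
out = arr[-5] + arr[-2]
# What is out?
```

arr has length 6. Negative index -5 maps to positive index 6 + (-5) = 1. arr[1] = 35.
arr has length 6. Negative index -2 maps to positive index 6 + (-2) = 4. arr[4] = 75.
Sum: 35 + 75 = 110.

110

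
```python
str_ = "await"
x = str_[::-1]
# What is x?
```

str_ has length 5. The slice str_[::-1] selects indices [4, 3, 2, 1, 0] (4->'t', 3->'i', 2->'a', 1->'w', 0->'a'), giving 'tiawa'.

'tiawa'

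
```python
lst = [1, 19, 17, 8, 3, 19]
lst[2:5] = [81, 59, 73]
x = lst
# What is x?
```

lst starts as [1, 19, 17, 8, 3, 19] (length 6). The slice lst[2:5] covers indices [2, 3, 4] with values [17, 8, 3]. Replacing that slice with [81, 59, 73] (same length) produces [1, 19, 81, 59, 73, 19].

[1, 19, 81, 59, 73, 19]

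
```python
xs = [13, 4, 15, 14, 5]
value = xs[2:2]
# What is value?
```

xs has length 5. The slice xs[2:2] resolves to an empty index range, so the result is [].

[]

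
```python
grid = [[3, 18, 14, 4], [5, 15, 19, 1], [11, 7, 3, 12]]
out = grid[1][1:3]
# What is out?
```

grid[1] = [5, 15, 19, 1]. grid[1] has length 4. The slice grid[1][1:3] selects indices [1, 2] (1->15, 2->19), giving [15, 19].

[15, 19]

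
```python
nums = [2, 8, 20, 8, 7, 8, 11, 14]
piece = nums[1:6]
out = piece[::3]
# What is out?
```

nums has length 8. The slice nums[1:6] selects indices [1, 2, 3, 4, 5] (1->8, 2->20, 3->8, 4->7, 5->8), giving [8, 20, 8, 7, 8]. So piece = [8, 20, 8, 7, 8]. piece has length 5. The slice piece[::3] selects indices [0, 3] (0->8, 3->7), giving [8, 7].

[8, 7]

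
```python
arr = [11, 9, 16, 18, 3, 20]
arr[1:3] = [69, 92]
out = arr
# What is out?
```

arr starts as [11, 9, 16, 18, 3, 20] (length 6). The slice arr[1:3] covers indices [1, 2] with values [9, 16]. Replacing that slice with [69, 92] (same length) produces [11, 69, 92, 18, 3, 20].

[11, 69, 92, 18, 3, 20]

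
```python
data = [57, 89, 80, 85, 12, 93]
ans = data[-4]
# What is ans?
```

data has length 6. Negative index -4 maps to positive index 6 + (-4) = 2. data[2] = 80.

80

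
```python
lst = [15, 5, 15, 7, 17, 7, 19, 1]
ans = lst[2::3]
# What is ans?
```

lst has length 8. The slice lst[2::3] selects indices [2, 5] (2->15, 5->7), giving [15, 7].

[15, 7]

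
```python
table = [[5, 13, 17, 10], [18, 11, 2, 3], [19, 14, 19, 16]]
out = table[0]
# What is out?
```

table has 3 rows. Row 0 is [5, 13, 17, 10].

[5, 13, 17, 10]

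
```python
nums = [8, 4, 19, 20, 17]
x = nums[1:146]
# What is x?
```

nums has length 5. The slice nums[1:146] selects indices [1, 2, 3, 4] (1->4, 2->19, 3->20, 4->17), giving [4, 19, 20, 17].

[4, 19, 20, 17]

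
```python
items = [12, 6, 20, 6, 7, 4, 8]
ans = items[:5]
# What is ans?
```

items has length 7. The slice items[:5] selects indices [0, 1, 2, 3, 4] (0->12, 1->6, 2->20, 3->6, 4->7), giving [12, 6, 20, 6, 7].

[12, 6, 20, 6, 7]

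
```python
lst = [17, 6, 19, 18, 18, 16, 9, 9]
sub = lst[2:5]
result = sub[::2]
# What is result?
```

lst has length 8. The slice lst[2:5] selects indices [2, 3, 4] (2->19, 3->18, 4->18), giving [19, 18, 18]. So sub = [19, 18, 18]. sub has length 3. The slice sub[::2] selects indices [0, 2] (0->19, 2->18), giving [19, 18].

[19, 18]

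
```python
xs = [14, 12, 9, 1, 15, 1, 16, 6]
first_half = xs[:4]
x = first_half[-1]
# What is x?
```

xs has length 8. The slice xs[:4] selects indices [0, 1, 2, 3] (0->14, 1->12, 2->9, 3->1), giving [14, 12, 9, 1]. So first_half = [14, 12, 9, 1]. Then first_half[-1] = 1.

1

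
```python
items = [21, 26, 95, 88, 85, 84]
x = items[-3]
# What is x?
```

items has length 6. Negative index -3 maps to positive index 6 + (-3) = 3. items[3] = 88.

88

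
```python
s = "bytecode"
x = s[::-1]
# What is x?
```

s has length 8. The slice s[::-1] selects indices [7, 6, 5, 4, 3, 2, 1, 0] (7->'e', 6->'d', 5->'o', 4->'c', 3->'e', 2->'t', 1->'y', 0->'b'), giving 'edocetyb'.

'edocetyb'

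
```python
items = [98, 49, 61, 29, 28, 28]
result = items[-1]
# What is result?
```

items has length 6. Negative index -1 maps to positive index 6 + (-1) = 5. items[5] = 28.

28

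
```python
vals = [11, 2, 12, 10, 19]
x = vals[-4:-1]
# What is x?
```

vals has length 5. The slice vals[-4:-1] selects indices [1, 2, 3] (1->2, 2->12, 3->10), giving [2, 12, 10].

[2, 12, 10]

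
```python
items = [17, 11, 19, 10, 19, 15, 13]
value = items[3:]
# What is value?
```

items has length 7. The slice items[3:] selects indices [3, 4, 5, 6] (3->10, 4->19, 5->15, 6->13), giving [10, 19, 15, 13].

[10, 19, 15, 13]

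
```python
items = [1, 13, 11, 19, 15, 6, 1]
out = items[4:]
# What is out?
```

items has length 7. The slice items[4:] selects indices [4, 5, 6] (4->15, 5->6, 6->1), giving [15, 6, 1].

[15, 6, 1]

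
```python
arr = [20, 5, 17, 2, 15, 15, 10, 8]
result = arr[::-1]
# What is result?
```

arr has length 8. The slice arr[::-1] selects indices [7, 6, 5, 4, 3, 2, 1, 0] (7->8, 6->10, 5->15, 4->15, 3->2, 2->17, 1->5, 0->20), giving [8, 10, 15, 15, 2, 17, 5, 20].

[8, 10, 15, 15, 2, 17, 5, 20]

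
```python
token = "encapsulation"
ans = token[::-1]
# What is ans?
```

token has length 13. The slice token[::-1] selects indices [12, 11, 10, 9, 8, 7, 6, 5, 4, 3, 2, 1, 0] (12->'n', 11->'o', 10->'i', 9->'t', 8->'a', 7->'l', 6->'u', 5->'s', 4->'p', 3->'a', 2->'c', 1->'n', 0->'e'), giving 'noitaluspacne'.

'noitaluspacne'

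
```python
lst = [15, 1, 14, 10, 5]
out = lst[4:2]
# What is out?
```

lst has length 5. The slice lst[4:2] resolves to an empty index range, so the result is [].

[]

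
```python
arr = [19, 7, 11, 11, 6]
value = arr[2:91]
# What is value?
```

arr has length 5. The slice arr[2:91] selects indices [2, 3, 4] (2->11, 3->11, 4->6), giving [11, 11, 6].

[11, 11, 6]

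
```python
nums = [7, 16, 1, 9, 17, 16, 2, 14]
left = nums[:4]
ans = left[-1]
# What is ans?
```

nums has length 8. The slice nums[:4] selects indices [0, 1, 2, 3] (0->7, 1->16, 2->1, 3->9), giving [7, 16, 1, 9]. So left = [7, 16, 1, 9]. Then left[-1] = 9.

9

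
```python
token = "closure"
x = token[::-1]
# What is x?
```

token has length 7. The slice token[::-1] selects indices [6, 5, 4, 3, 2, 1, 0] (6->'e', 5->'r', 4->'u', 3->'s', 2->'o', 1->'l', 0->'c'), giving 'erusolc'.

'erusolc'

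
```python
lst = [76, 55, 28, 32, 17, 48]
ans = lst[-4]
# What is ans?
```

lst has length 6. Negative index -4 maps to positive index 6 + (-4) = 2. lst[2] = 28.

28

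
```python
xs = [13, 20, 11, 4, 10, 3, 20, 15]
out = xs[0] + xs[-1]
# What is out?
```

xs has length 8. xs[0] = 13.
xs has length 8. Negative index -1 maps to positive index 8 + (-1) = 7. xs[7] = 15.
Sum: 13 + 15 = 28.

28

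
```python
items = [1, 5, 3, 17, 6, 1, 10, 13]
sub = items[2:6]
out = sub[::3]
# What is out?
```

items has length 8. The slice items[2:6] selects indices [2, 3, 4, 5] (2->3, 3->17, 4->6, 5->1), giving [3, 17, 6, 1]. So sub = [3, 17, 6, 1]. sub has length 4. The slice sub[::3] selects indices [0, 3] (0->3, 3->1), giving [3, 1].

[3, 1]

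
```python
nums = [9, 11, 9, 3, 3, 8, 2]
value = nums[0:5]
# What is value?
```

nums has length 7. The slice nums[0:5] selects indices [0, 1, 2, 3, 4] (0->9, 1->11, 2->9, 3->3, 4->3), giving [9, 11, 9, 3, 3].

[9, 11, 9, 3, 3]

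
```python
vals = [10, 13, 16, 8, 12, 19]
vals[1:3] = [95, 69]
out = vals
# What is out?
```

vals starts as [10, 13, 16, 8, 12, 19] (length 6). The slice vals[1:3] covers indices [1, 2] with values [13, 16]. Replacing that slice with [95, 69] (same length) produces [10, 95, 69, 8, 12, 19].

[10, 95, 69, 8, 12, 19]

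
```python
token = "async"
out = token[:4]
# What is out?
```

token has length 5. The slice token[:4] selects indices [0, 1, 2, 3] (0->'a', 1->'s', 2->'y', 3->'n'), giving 'asyn'.

'asyn'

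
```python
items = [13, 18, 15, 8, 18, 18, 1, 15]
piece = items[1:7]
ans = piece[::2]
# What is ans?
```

items has length 8. The slice items[1:7] selects indices [1, 2, 3, 4, 5, 6] (1->18, 2->15, 3->8, 4->18, 5->18, 6->1), giving [18, 15, 8, 18, 18, 1]. So piece = [18, 15, 8, 18, 18, 1]. piece has length 6. The slice piece[::2] selects indices [0, 2, 4] (0->18, 2->8, 4->18), giving [18, 8, 18].

[18, 8, 18]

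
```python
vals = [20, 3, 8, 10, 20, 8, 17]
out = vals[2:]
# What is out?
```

vals has length 7. The slice vals[2:] selects indices [2, 3, 4, 5, 6] (2->8, 3->10, 4->20, 5->8, 6->17), giving [8, 10, 20, 8, 17].

[8, 10, 20, 8, 17]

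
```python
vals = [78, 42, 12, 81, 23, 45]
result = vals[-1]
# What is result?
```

vals has length 6. Negative index -1 maps to positive index 6 + (-1) = 5. vals[5] = 45.

45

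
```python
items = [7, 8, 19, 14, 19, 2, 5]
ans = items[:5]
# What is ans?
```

items has length 7. The slice items[:5] selects indices [0, 1, 2, 3, 4] (0->7, 1->8, 2->19, 3->14, 4->19), giving [7, 8, 19, 14, 19].

[7, 8, 19, 14, 19]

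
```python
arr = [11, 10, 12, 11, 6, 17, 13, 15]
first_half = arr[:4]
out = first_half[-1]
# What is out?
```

arr has length 8. The slice arr[:4] selects indices [0, 1, 2, 3] (0->11, 1->10, 2->12, 3->11), giving [11, 10, 12, 11]. So first_half = [11, 10, 12, 11]. Then first_half[-1] = 11.

11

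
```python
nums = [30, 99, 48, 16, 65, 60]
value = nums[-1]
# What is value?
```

nums has length 6. Negative index -1 maps to positive index 6 + (-1) = 5. nums[5] = 60.

60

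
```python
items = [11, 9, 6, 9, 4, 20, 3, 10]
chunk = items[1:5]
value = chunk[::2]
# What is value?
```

items has length 8. The slice items[1:5] selects indices [1, 2, 3, 4] (1->9, 2->6, 3->9, 4->4), giving [9, 6, 9, 4]. So chunk = [9, 6, 9, 4]. chunk has length 4. The slice chunk[::2] selects indices [0, 2] (0->9, 2->9), giving [9, 9].

[9, 9]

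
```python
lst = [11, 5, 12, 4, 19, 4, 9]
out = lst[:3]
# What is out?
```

lst has length 7. The slice lst[:3] selects indices [0, 1, 2] (0->11, 1->5, 2->12), giving [11, 5, 12].

[11, 5, 12]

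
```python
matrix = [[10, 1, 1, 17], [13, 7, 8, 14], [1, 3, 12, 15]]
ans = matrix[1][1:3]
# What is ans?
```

matrix[1] = [13, 7, 8, 14]. matrix[1] has length 4. The slice matrix[1][1:3] selects indices [1, 2] (1->7, 2->8), giving [7, 8].

[7, 8]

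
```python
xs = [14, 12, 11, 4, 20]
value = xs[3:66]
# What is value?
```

xs has length 5. The slice xs[3:66] selects indices [3, 4] (3->4, 4->20), giving [4, 20].

[4, 20]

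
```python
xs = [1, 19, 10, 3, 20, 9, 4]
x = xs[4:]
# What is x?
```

xs has length 7. The slice xs[4:] selects indices [4, 5, 6] (4->20, 5->9, 6->4), giving [20, 9, 4].

[20, 9, 4]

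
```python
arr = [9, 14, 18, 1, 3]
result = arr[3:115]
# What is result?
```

arr has length 5. The slice arr[3:115] selects indices [3, 4] (3->1, 4->3), giving [1, 3].

[1, 3]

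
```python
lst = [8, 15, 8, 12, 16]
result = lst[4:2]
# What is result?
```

lst has length 5. The slice lst[4:2] resolves to an empty index range, so the result is [].

[]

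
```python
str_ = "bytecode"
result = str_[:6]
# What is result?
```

str_ has length 8. The slice str_[:6] selects indices [0, 1, 2, 3, 4, 5] (0->'b', 1->'y', 2->'t', 3->'e', 4->'c', 5->'o'), giving 'byteco'.

'byteco'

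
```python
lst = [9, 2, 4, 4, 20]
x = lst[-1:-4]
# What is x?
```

lst has length 5. The slice lst[-1:-4] resolves to an empty index range, so the result is [].

[]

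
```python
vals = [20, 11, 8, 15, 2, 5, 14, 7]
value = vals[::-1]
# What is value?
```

vals has length 8. The slice vals[::-1] selects indices [7, 6, 5, 4, 3, 2, 1, 0] (7->7, 6->14, 5->5, 4->2, 3->15, 2->8, 1->11, 0->20), giving [7, 14, 5, 2, 15, 8, 11, 20].

[7, 14, 5, 2, 15, 8, 11, 20]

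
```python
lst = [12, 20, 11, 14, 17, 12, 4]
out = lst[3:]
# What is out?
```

lst has length 7. The slice lst[3:] selects indices [3, 4, 5, 6] (3->14, 4->17, 5->12, 6->4), giving [14, 17, 12, 4].

[14, 17, 12, 4]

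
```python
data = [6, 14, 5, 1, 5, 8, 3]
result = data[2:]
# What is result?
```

data has length 7. The slice data[2:] selects indices [2, 3, 4, 5, 6] (2->5, 3->1, 4->5, 5->8, 6->3), giving [5, 1, 5, 8, 3].

[5, 1, 5, 8, 3]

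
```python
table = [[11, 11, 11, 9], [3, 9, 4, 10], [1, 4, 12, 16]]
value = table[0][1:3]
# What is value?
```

table[0] = [11, 11, 11, 9]. table[0] has length 4. The slice table[0][1:3] selects indices [1, 2] (1->11, 2->11), giving [11, 11].

[11, 11]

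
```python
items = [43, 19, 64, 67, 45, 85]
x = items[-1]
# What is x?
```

items has length 6. Negative index -1 maps to positive index 6 + (-1) = 5. items[5] = 85.

85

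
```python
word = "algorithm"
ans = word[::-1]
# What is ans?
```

word has length 9. The slice word[::-1] selects indices [8, 7, 6, 5, 4, 3, 2, 1, 0] (8->'m', 7->'h', 6->'t', 5->'i', 4->'r', 3->'o', 2->'g', 1->'l', 0->'a'), giving 'mhtirogla'.

'mhtirogla'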